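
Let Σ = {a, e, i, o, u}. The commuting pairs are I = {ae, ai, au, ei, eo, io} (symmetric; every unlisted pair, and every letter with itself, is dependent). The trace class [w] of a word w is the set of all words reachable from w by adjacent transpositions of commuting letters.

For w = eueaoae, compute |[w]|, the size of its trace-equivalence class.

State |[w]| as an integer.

piece 0:e — minimal
piece 1:u rests on {0:e}
piece 2:e rests on {1:u}
piece 3:a — minimal
piece 4:o rests on {1:u, 3:a}
piece 5:a rests on {4:o}
piece 6:e rests on {2:e}
minimal pieces: {0:e, 3:a}
ways to finish when only these pieces remain (= sum over removing one remaining piece with nothing left below it):
  1 left: {5}→1  {6}→1
  2 left: {2,6}→1  {4,5}→1  {5,6}→2
  3 left: {2,5,6}→3  {3,4,5}→1  {4,5,6}→3
  4 left: {2,4,5,6}→6  {3,4,5,6}→4
  5 left: {1,2,4,5,6}→6  {2,3,4,5,6}→10
  placing 0:e first → 16 extensions
  placing 3:a first → 6 extensions
total linear extensions = 22

22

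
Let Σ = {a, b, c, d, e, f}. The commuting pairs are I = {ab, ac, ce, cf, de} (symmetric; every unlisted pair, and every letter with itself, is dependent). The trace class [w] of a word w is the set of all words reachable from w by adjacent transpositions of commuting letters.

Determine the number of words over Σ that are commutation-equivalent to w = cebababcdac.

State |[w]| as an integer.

72

#0=c has no predecessor
#1=e has no predecessor
#2=b depends on [0:c, 1:e]
#3=a depends on [1:e]
#4=b depends on [2:b]
#5=a depends on [3:a]
#6=b depends on [4:b]
#7=c depends on [6:b]
#8=d depends on [5:a, 7:c]
#9=a depends on [8:d]
#10=c depends on [8:d]
sources: [0:c, 1:e]
N(rest) = Σ N(rest − s) over sources s of rest; N(one piece) = 1:
  size 1 → [9]=1  [10]=1
  size 2 → [9,10]=2
  size 3 → [8,9,10]=2
  size 4 → [5,8,9,10]=2  [7,8,9,10]=2
  size 5 → [3,5,8,9,10]=2  [5,7,8,9,10]=4  [6,7,8,9,10]=2
  size 6 → [3,5,7,8,9,10]=6  [4,6,7,8,9,10]=2  [5,6,7,8,9,10]=6
  size 7 → [2,4,6,7,8,9,10]=2  [3,5,6,7,8,9,10]=12  [4,5,6,7,8,9,10]=8
  size 8 → [0,2,4,6,7,8,9,10]=2  [2,4,5,6,7,8,9,10]=10  [3,4,5,6,7,8,9,10]=20
  size 9 → [0,2,4,5,6,7,8,9,10]=12  [2,3,4,5,6,7,8,9,10]=30
  first=0(c) contributes 30
  first=1(e) contributes 42
|[w]| = 72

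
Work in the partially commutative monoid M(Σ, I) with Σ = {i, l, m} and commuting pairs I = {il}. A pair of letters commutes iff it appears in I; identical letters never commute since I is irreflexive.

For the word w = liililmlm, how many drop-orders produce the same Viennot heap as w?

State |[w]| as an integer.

20

#0=l has no predecessor
#1=i has no predecessor
#2=i depends on [1:i]
#3=l depends on [0:l]
#4=i depends on [2:i]
#5=l depends on [3:l]
#6=m depends on [4:i, 5:l]
#7=l depends on [6:m]
#8=m depends on [7:l]
sources: [0:l, 1:i]
N(rest) = Σ N(rest − s) over sources s of rest; N(one piece) = 1:
  size 1 → [8]=1
  size 2 → [7,8]=1
  size 3 → [6,7,8]=1
  size 4 → [4,6,7,8]=1  [5,6,7,8]=1
  size 5 → [2,4,6,7,8]=1  [3,5,6,7,8]=1  [4,5,6,7,8]=2
  size 6 → [0,3,5,6,7,8]=1  [1,2,4,6,7,8]=1  [2,4,5,6,7,8]=3  [3,4,5,6,7,8]=3
  size 7 → [0,3,4,5,6,7,8]=4  [1,2,4,5,6,7,8]=4  [2,3,4,5,6,7,8]=6
  first=0(l) contributes 10
  first=1(i) contributes 10
|[w]| = 20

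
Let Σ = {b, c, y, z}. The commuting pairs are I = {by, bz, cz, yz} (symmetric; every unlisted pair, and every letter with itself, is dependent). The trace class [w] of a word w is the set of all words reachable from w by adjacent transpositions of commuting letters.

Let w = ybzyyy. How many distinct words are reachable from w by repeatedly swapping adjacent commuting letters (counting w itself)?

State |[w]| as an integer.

30

drop 0:y onto floor
drop 1:b onto floor
drop 2:z onto floor
drop 3:y onto {0:y}
drop 4:y onto {3:y}
drop 5:y onto {4:y}
ground layer = {0:y, 1:b, 2:z}
drop-orders for the pieces not yet dropped (sum over which currently-grounded one goes next):
  1 to go: {1} 1  {2} 1  {5} 1
  2 to go: {1,2} 2  {1,5} 2  {2,5} 2  {4,5} 1
  3 to go: {1,2,5} 6  {1,4,5} 3  {2,4,5} 3  {3,4,5} 1
  4 to go: {0,3,4,5} 1  {1,2,4,5} 12  {1,3,4,5} 4  {2,3,4,5} 4
  if 0:y drops first: 20 orders
  if 1:b drops first: 5 orders
  if 2:z drops first: 5 orders
heap linearizations: 30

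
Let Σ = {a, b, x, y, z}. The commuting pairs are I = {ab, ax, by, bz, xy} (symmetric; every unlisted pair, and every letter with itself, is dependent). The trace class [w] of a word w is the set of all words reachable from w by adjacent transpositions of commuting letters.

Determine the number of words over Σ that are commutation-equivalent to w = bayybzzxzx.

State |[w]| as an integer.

21

#0=b has no predecessor
#1=a has no predecessor
#2=y depends on [1:a]
#3=y depends on [2:y]
#4=b depends on [0:b]
#5=z depends on [3:y]
#6=z depends on [5:z]
#7=x depends on [4:b, 6:z]
#8=z depends on [7:x]
#9=x depends on [8:z]
sources: [0:b, 1:a]
N(rest) = Σ N(rest − s) over sources s of rest; N(one piece) = 1:
  size 1 → [9]=1
  size 2 → [8,9]=1
  size 3 → [7,8,9]=1
  size 4 → [4,7,8,9]=1  [6,7,8,9]=1
  size 5 → [0,4,7,8,9]=1  [4,6,7,8,9]=2  [5,6,7,8,9]=1
  size 6 → [0,4,6,7,8,9]=3  [3,5,6,7,8,9]=1  [4,5,6,7,8,9]=3
  size 7 → [0,4,5,6,7,8,9]=6  [2,3,5,6,7,8,9]=1  [3,4,5,6,7,8,9]=4
  size 8 → [0,3,4,5,6,7,8,9]=10  [1,2,3,5,6,7,8,9]=1  [2,3,4,5,6,7,8,9]=5
  first=0(b) contributes 6
  first=1(a) contributes 15
|[w]| = 21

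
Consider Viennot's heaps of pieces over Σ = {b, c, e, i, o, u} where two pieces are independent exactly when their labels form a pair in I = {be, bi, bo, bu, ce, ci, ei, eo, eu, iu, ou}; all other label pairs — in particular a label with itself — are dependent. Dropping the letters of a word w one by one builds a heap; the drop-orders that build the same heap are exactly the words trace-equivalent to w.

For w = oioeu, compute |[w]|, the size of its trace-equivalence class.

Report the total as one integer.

#0=o has no predecessor
#1=i depends on [0:o]
#2=o depends on [1:i]
#3=e has no predecessor
#4=u has no predecessor
sources: [0:o, 3:e, 4:u]
N(rest) = Σ N(rest − s) over sources s of rest; N(one piece) = 1:
  size 1 → [2]=1  [3]=1  [4]=1
  size 2 → [1,2]=1  [2,3]=2  [2,4]=2  [3,4]=2
  size 3 → [0,1,2]=1  [1,2,3]=3  [1,2,4]=3  [2,3,4]=6
  first=0(o) contributes 12
  first=3(e) contributes 4
  first=4(u) contributes 4
|[w]| = 20

20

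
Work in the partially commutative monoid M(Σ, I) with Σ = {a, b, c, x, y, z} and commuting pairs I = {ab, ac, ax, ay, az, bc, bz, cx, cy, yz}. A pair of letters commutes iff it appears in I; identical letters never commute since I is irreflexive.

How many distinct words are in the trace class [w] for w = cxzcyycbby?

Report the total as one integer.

182

drop 0:c onto floor
drop 1:x onto floor
drop 2:z onto {0:c, 1:x}
drop 3:c onto {2:z}
drop 4:y onto {1:x}
drop 5:y onto {4:y}
drop 6:c onto {3:c}
drop 7:b onto {5:y}
drop 8:b onto {7:b}
drop 9:y onto {8:b}
ground layer = {0:c, 1:x}
drop-orders for the pieces not yet dropped (sum over which currently-grounded one goes next):
  1 to go: {6} 1  {9} 1
  2 to go: {3,6} 1  {6,9} 2  {8,9} 1
  3 to go: {2,3,6} 1  {3,6,9} 3  {6,8,9} 3  {7,8,9} 1
  4 to go: {0,2,3,6} 1  {2,3,6,9} 4  {3,6,8,9} 6  {5,7,8,9} 1  {6,7,8,9} 4
  5 to go: {0,2,3,6,9} 5  {2,3,6,8,9} 10  {3,6,7,8,9} 10  {4,5,7,8,9} 1  {5,6,7,8,9} 5
  6 to go: {0,2,3,6,8,9} 15  {2,3,6,7,8,9} 20  {3,5,6,7,8,9} 15  {4,5,6,7,8,9} 6
  7 to go: {0,2,3,6,7,8,9} 35  {2,3,5,6,7,8,9} 35  {3,4,5,6,7,8,9} 21
  8 to go: {0,2,3,5,6,7,8,9} 70  {2,3,4,5,6,7,8,9} 56
  if 0:c drops first: 56 orders
  if 1:x drops first: 126 orders
heap linearizations: 182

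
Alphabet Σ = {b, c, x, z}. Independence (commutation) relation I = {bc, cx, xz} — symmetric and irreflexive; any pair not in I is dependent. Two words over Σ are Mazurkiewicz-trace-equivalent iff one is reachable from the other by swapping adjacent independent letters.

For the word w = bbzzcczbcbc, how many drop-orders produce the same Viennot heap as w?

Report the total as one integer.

6

#0=b has no predecessor
#1=b depends on [0:b]
#2=z depends on [1:b]
#3=z depends on [2:z]
#4=c depends on [3:z]
#5=c depends on [4:c]
#6=z depends on [5:c]
#7=b depends on [6:z]
#8=c depends on [6:z]
#9=b depends on [7:b]
#10=c depends on [8:c]
sources: [0:b]
N(rest) = Σ N(rest − s) over sources s of rest; N(one piece) = 1:
  size 1 → [9]=1  [10]=1
  size 2 → [7,9]=1  [8,10]=1  [9,10]=2
  size 3 → [7,9,10]=3  [8,9,10]=3
  size 4 → [7,8,9,10]=6
  size 5 → [6,7,8,9,10]=6
  size 6 → [5,6,7,8,9,10]=6
  size 7 → [4,5,6,7,8,9,10]=6
  size 8 → [3,4,5,6,7,8,9,10]=6
  size 9 → [2,3,4,5,6,7,8,9,10]=6
  first=0(b) contributes 6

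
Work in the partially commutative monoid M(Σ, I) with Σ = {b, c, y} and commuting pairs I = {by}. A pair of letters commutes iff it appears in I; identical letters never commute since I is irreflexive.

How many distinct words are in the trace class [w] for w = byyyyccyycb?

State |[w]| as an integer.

drop 0:b onto floor
drop 1:y onto floor
drop 2:y onto {1:y}
drop 3:y onto {2:y}
drop 4:y onto {3:y}
drop 5:c onto {0:b, 4:y}
drop 6:c onto {5:c}
drop 7:y onto {6:c}
drop 8:y onto {7:y}
drop 9:c onto {8:y}
drop 10:b onto {9:c}
ground layer = {0:b, 1:y}
drop-orders for the pieces not yet dropped (sum over which currently-grounded one goes next):
  1 to go: {10} 1
  2 to go: {9,10} 1
  3 to go: {8,9,10} 1
  4 to go: {7,8,9,10} 1
  5 to go: {6,7,8,9,10} 1
  6 to go: {5,6,7,8,9,10} 1
  7 to go: {0,5,6,7,8,9,10} 1  {4,5,6,7,8,9,10} 1
  8 to go: {0,4,5,6,7,8,9,10} 2  {3,4,5,6,7,8,9,10} 1
  9 to go: {0,3,4,5,6,7,8,9,10} 3  {2,3,4,5,6,7,8,9,10} 1
  if 0:b drops first: 1 orders
  if 1:y drops first: 4 orders
heap linearizations: 5

5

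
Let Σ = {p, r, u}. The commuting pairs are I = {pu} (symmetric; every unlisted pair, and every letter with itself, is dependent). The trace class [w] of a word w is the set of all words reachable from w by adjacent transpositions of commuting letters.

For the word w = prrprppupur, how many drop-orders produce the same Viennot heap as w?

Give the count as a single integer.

0(p) covers ∅
1(r) covers 0:p
2(r) covers 1:r
3(p) covers 2:r
4(r) covers 3:p
5(p) covers 4:r
6(p) covers 5:p
7(u) covers 4:r
8(p) covers 6:p
9(u) covers 7:u
10(r) covers 8:p, 9:u
floor of heap: 0:p
completions by unplaced set U, small U first (add the entries for U minus each lowest piece of U):
  |U|=1: {10}:1
  |U|=2: {8,10}:1  {9,10}:1
  |U|=3: {6,8,10}:1  {7,9,10}:1  {8,9,10}:2
  |U|=4: {5,6,8,10}:1  {6,8,9,10}:3  {7,8,9,10}:3
  |U|=5: {5,6,8,9,10}:4  {6,7,8,9,10}:6
  |U|=6: {5,6,7,8,9,10}:10
  |U|=7: {4,5,6,7,8,9,10}:10
  |U|=8: {3,4,5,6,7,8,9,10}:10
  |U|=9: {2,3,4,5,6,7,8,9,10}:10
  start at 0(p): 10

10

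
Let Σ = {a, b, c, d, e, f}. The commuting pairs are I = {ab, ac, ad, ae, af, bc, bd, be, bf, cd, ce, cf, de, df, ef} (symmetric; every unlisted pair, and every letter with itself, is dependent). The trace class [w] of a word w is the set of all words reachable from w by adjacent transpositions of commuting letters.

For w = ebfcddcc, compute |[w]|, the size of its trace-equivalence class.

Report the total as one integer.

0(e) covers ∅
1(b) covers ∅
2(f) covers ∅
3(c) covers ∅
4(d) covers ∅
5(d) covers 4:d
6(c) covers 3:c
7(c) covers 6:c
floor of heap: 0:e, 1:b, 2:f, 3:c, 4:d
completions by unplaced set U, small U first (add the entries for U minus each lowest piece of U):
  |U|=1: {0}:1  {1}:1  {2}:1  {5}:1  {7}:1
  |U|=2: {0,1}:2  {0,2}:2  {0,5}:2  {0,7}:2  {1,2}:2  {1,5}:2  {1,7}:2  {2,5}:2  {2,7}:2  {4,5}:1  {5,7}:2  {6,7}:1
  |U|=3: {0,1,2}:6  {0,1,5}:6  {0,1,7}:6  {0,2,5}:6  {0,2,7}:6  {0,4,5}:3  {0,5,7}:6  {0,6,7}:3  {1,2,5}:6  {1,2,7}:6  {1,4,5}:3  {1,5,7}:6  {1,6,7}:3  {2,4,5}:3  {2,5,7}:6  {2,6,7}:3  {3,6,7}:1  {4,5,7}:3  {5,6,7}:3
  |U|=4: {0,1,2,5}:24  {0,1,2,7}:24  {0,1,4,5}:12  {0,1,5,7}:24  {0,1,6,7}:12  {0,2,4,5}:12  {0,2,5,7}:24  {0,2,6,7}:12  {0,3,6,7}:4  {0,4,5,7}:12  {0,5,6,7}:12  {1,2,4,5}:12  {1,2,5,7}:24  {1,2,6,7}:12  {1,3,6,7}:4  {1,4,5,7}:12  {1,5,6,7}:12  {2,3,6,7}:4  {2,4,5,7}:12  {2,5,6,7}:12  {3,5,6,7}:4  {4,5,6,7}:6
  |U|=5: {0,1,2,4,5}:60  {0,1,2,5,7}:120  {0,1,2,6,7}:60  {0,1,3,6,7}:20  {0,1,4,5,7}:60  {0,1,5,6,7}:60  {0,2,3,6,7}:20  {0,2,4,5,7}:60  {0,2,5,6,7}:60  {0,3,5,6,7}:20  {0,4,5,6,7}:30  {1,2,3,6,7}:20  {1,2,4,5,7}:60  {1,2,5,6,7}:60  {1,3,5,6,7}:20  {1,4,5,6,7}:30  {2,3,5,6,7}:20  {2,4,5,6,7}:30  {3,4,5,6,7}:10
  |U|=6: {0,1,2,3,6,7}:120  {0,1,2,4,5,7}:360  {0,1,2,5,6,7}:360  {0,1,3,5,6,7}:120  {0,1,4,5,6,7}:180  {0,2,3,5,6,7}:120  {0,2,4,5,6,7}:180  {0,3,4,5,6,7}:60  {1,2,3,5,6,7}:120  {1,2,4,5,6,7}:180  {1,3,4,5,6,7}:60  {2,3,4,5,6,7}:60
  start at 0(e): 420
  start at 1(b): 420
  start at 2(f): 420
  start at 3(c): 1260
  start at 4(d): 840
sum over floor = 3360

3360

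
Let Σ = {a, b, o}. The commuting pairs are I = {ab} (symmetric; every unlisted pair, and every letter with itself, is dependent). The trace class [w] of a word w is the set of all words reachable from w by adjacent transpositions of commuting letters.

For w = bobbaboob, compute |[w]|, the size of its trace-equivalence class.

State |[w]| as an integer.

4

#0=b has no predecessor
#1=o depends on [0:b]
#2=b depends on [1:o]
#3=b depends on [2:b]
#4=a depends on [1:o]
#5=b depends on [3:b]
#6=o depends on [4:a, 5:b]
#7=o depends on [6:o]
#8=b depends on [7:o]
sources: [0:b]
N(rest) = Σ N(rest − s) over sources s of rest; N(one piece) = 1:
  size 1 → [8]=1
  size 2 → [7,8]=1
  size 3 → [6,7,8]=1
  size 4 → [4,6,7,8]=1  [5,6,7,8]=1
  size 5 → [3,5,6,7,8]=1  [4,5,6,7,8]=2
  size 6 → [2,3,5,6,7,8]=1  [3,4,5,6,7,8]=3
  size 7 → [2,3,4,5,6,7,8]=4
  first=0(b) contributes 4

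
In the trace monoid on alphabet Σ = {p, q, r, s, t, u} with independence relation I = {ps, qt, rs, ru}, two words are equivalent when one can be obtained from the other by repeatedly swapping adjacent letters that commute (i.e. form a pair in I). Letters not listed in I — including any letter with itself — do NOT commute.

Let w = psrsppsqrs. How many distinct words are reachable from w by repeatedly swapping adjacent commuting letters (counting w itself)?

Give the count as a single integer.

70

#0=p has no predecessor
#1=s has no predecessor
#2=r depends on [0:p]
#3=s depends on [1:s]
#4=p depends on [2:r]
#5=p depends on [4:p]
#6=s depends on [3:s]
#7=q depends on [5:p, 6:s]
#8=r depends on [7:q]
#9=s depends on [7:q]
sources: [0:p, 1:s]
N(rest) = Σ N(rest − s) over sources s of rest; N(one piece) = 1:
  size 1 → [8]=1  [9]=1
  size 2 → [8,9]=2
  size 3 → [7,8,9]=2
  size 4 → [5,7,8,9]=2  [6,7,8,9]=2
  size 5 → [3,6,7,8,9]=2  [4,5,7,8,9]=2  [5,6,7,8,9]=4
  size 6 → [1,3,6,7,8,9]=2  [2,4,5,7,8,9]=2  [3,5,6,7,8,9]=6  [4,5,6,7,8,9]=6
  size 7 → [0,2,4,5,7,8,9]=2  [1,3,5,6,7,8,9]=8  [2,4,5,6,7,8,9]=8  [3,4,5,6,7,8,9]=12
  size 8 → [0,2,4,5,6,7,8,9]=10  [1,3,4,5,6,7,8,9]=20  [2,3,4,5,6,7,8,9]=20
  first=0(p) contributes 40
  first=1(s) contributes 30
|[w]| = 70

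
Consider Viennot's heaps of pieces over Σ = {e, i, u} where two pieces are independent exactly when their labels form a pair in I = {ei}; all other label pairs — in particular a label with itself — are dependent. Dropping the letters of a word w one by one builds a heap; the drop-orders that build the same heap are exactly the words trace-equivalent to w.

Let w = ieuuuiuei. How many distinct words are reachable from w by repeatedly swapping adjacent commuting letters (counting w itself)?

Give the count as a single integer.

4

0(i) covers ∅
1(e) covers ∅
2(u) covers 0:i, 1:e
3(u) covers 2:u
4(u) covers 3:u
5(i) covers 4:u
6(u) covers 5:i
7(e) covers 6:u
8(i) covers 6:u
floor of heap: 0:i, 1:e
completions by unplaced set U, small U first (add the entries for U minus each lowest piece of U):
  |U|=1: {7}:1  {8}:1
  |U|=2: {7,8}:2
  |U|=3: {6,7,8}:2
  |U|=4: {5,6,7,8}:2
  |U|=5: {4,5,6,7,8}:2
  |U|=6: {3,4,5,6,7,8}:2
  |U|=7: {2,3,4,5,6,7,8}:2
  start at 0(i): 2
  start at 1(e): 2
sum over floor = 4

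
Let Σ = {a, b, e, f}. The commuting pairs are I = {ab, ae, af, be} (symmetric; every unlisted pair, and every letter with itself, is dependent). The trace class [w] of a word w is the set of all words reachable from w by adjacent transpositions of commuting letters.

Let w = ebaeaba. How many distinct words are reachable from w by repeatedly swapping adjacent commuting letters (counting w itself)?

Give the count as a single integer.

210

#0=e has no predecessor
#1=b has no predecessor
#2=a has no predecessor
#3=e depends on [0:e]
#4=a depends on [2:a]
#5=b depends on [1:b]
#6=a depends on [4:a]
sources: [0:e, 1:b, 2:a]
N(rest) = Σ N(rest − s) over sources s of rest; N(one piece) = 1:
  size 1 → [3]=1  [5]=1  [6]=1
  size 2 → [0,3]=1  [1,5]=1  [3,5]=2  [3,6]=2  [4,6]=1  [5,6]=2
  size 3 → [0,3,5]=3  [0,3,6]=3  [1,3,5]=3  [1,5,6]=3  [2,4,6]=1  [3,4,6]=3  [3,5,6]=6  [4,5,6]=3
  size 4 → [0,1,3,5]=6  [0,3,4,6]=6  [0,3,5,6]=12  [1,3,5,6]=12  [1,4,5,6]=6  [2,3,4,6]=4  [2,4,5,6]=4  [3,4,5,6]=12
  size 5 → [0,1,3,5,6]=30  [0,2,3,4,6]=10  [0,3,4,5,6]=30  [1,2,4,5,6]=10  [1,3,4,5,6]=30  [2,3,4,5,6]=20
  first=0(e) contributes 60
  first=1(b) contributes 60
  first=2(a) contributes 90
|[w]| = 210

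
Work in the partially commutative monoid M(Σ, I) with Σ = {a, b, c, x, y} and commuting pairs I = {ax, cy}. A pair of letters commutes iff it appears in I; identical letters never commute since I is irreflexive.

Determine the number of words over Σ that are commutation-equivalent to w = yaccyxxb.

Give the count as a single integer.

3

drop 0:y onto floor
drop 1:a onto {0:y}
drop 2:c onto {1:a}
drop 3:c onto {2:c}
drop 4:y onto {1:a}
drop 5:x onto {3:c, 4:y}
drop 6:x onto {5:x}
drop 7:b onto {6:x}
ground layer = {0:y}
drop-orders for the pieces not yet dropped (sum over which currently-grounded one goes next):
  1 to go: {7} 1
  2 to go: {6,7} 1
  3 to go: {5,6,7} 1
  4 to go: {3,5,6,7} 1  {4,5,6,7} 1
  5 to go: {2,3,5,6,7} 1  {3,4,5,6,7} 2
  6 to go: {2,3,4,5,6,7} 3
  if 0:y drops first: 3 orders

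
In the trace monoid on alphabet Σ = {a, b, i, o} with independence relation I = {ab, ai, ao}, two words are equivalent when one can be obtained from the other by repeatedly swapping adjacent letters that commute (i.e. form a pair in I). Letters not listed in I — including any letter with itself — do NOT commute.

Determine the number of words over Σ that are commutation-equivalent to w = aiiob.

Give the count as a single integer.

5

0(a) covers ∅
1(i) covers ∅
2(i) covers 1:i
3(o) covers 2:i
4(b) covers 3:o
floor of heap: 0:a, 1:i
completions by unplaced set U, small U first (add the entries for U minus each lowest piece of U):
  |U|=1: {0}:1  {4}:1
  |U|=2: {0,4}:2  {3,4}:1
  |U|=3: {0,3,4}:3  {2,3,4}:1
  start at 0(a): 1
  start at 1(i): 4
sum over floor = 5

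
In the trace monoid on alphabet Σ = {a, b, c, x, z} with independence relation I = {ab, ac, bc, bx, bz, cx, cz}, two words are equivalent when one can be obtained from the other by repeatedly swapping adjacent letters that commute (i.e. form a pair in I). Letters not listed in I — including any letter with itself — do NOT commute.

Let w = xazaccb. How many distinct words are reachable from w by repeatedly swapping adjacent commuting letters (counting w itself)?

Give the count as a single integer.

0(x) covers ∅
1(a) covers 0:x
2(z) covers 1:a
3(a) covers 2:z
4(c) covers ∅
5(c) covers 4:c
6(b) covers ∅
floor of heap: 0:x, 4:c, 6:b
completions by unplaced set U, small U first (add the entries for U minus each lowest piece of U):
  |U|=1: {3}:1  {5}:1  {6}:1
  |U|=2: {2,3}:1  {3,5}:2  {3,6}:2  {4,5}:1  {5,6}:2
  |U|=3: {1,2,3}:1  {2,3,5}:3  {2,3,6}:3  {3,4,5}:3  {3,5,6}:6  {4,5,6}:3
  |U|=4: {0,1,2,3}:1  {1,2,3,5}:4  {1,2,3,6}:4  {2,3,4,5}:6  {2,3,5,6}:12  {3,4,5,6}:12
  |U|=5: {0,1,2,3,5}:5  {0,1,2,3,6}:5  {1,2,3,4,5}:10  {1,2,3,5,6}:20  {2,3,4,5,6}:30
  start at 0(x): 60
  start at 4(c): 30
  start at 6(b): 15
sum over floor = 105

105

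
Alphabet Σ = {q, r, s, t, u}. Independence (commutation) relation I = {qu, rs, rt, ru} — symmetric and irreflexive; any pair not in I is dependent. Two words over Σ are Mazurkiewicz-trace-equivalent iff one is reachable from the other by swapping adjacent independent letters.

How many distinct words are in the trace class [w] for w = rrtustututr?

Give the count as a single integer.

165

0(r) covers ∅
1(r) covers 0:r
2(t) covers ∅
3(u) covers 2:t
4(s) covers 3:u
5(t) covers 4:s
6(u) covers 5:t
7(t) covers 6:u
8(u) covers 7:t
9(t) covers 8:u
10(r) covers 1:r
floor of heap: 0:r, 2:t
completions by unplaced set U, small U first (add the entries for U minus each lowest piece of U):
  |U|=1: {9}:1  {10}:1
  |U|=2: {1,10}:1  {8,9}:1  {9,10}:2
  |U|=3: {0,1,10}:1  {1,9,10}:3  {7,8,9}:1  {8,9,10}:3
  |U|=4: {0,1,9,10}:4  {1,8,9,10}:6  {6,7,8,9}:1  {7,8,9,10}:4
  |U|=5: {0,1,8,9,10}:10  {1,7,8,9,10}:10  {5,6,7,8,9}:1  {6,7,8,9,10}:5
  |U|=6: {0,1,7,8,9,10}:20  {1,6,7,8,9,10}:15  {4,5,6,7,8,9}:1  {5,6,7,8,9,10}:6
  |U|=7: {0,1,6,7,8,9,10}:35  {1,5,6,7,8,9,10}:21  {3,4,5,6,7,8,9}:1  {4,5,6,7,8,9,10}:7
  |U|=8: {0,1,5,6,7,8,9,10}:56  {1,4,5,6,7,8,9,10}:28  {2,3,4,5,6,7,8,9}:1  {3,4,5,6,7,8,9,10}:8
  |U|=9: {0,1,4,5,6,7,8,9,10}:84  {1,3,4,5,6,7,8,9,10}:36  {2,3,4,5,6,7,8,9,10}:9
  start at 0(r): 45
  start at 2(t): 120
sum over floor = 165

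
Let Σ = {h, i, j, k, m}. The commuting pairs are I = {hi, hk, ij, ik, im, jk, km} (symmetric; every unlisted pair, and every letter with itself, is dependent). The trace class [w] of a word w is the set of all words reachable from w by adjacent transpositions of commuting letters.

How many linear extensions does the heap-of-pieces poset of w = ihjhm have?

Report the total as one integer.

piece 0:i — minimal
piece 1:h — minimal
piece 2:j rests on {1:h}
piece 3:h rests on {2:j}
piece 4:m rests on {3:h}
minimal pieces: {0:i, 1:h}
ways to finish when only these pieces remain (= sum over removing one remaining piece with nothing left below it):
  1 left: {0}→1  {4}→1
  2 left: {0,4}→2  {3,4}→1
  3 left: {0,3,4}→3  {2,3,4}→1
  placing 0:i first → 1 extensions
  placing 1:h first → 4 extensions
total linear extensions = 5

5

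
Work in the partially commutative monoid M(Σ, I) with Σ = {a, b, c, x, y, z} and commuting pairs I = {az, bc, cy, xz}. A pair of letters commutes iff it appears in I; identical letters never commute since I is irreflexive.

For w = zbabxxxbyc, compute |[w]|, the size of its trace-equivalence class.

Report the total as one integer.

3

piece 0:z — minimal
piece 1:b rests on {0:z}
piece 2:a rests on {1:b}
piece 3:b rests on {2:a}
piece 4:x rests on {3:b}
piece 5:x rests on {4:x}
piece 6:x rests on {5:x}
piece 7:b rests on {6:x}
piece 8:y rests on {7:b}
piece 9:c rests on {6:x}
minimal pieces: {0:z}
ways to finish when only these pieces remain (= sum over removing one remaining piece with nothing left below it):
  1 left: {8}→1  {9}→1
  2 left: {7,8}→1  {8,9}→2
  3 left: {7,8,9}→3
  4 left: {6,7,8,9}→3
  5 left: {5,6,7,8,9}→3
  6 left: {4,5,6,7,8,9}→3
  7 left: {3,4,5,6,7,8,9}→3
  8 left: {2,3,4,5,6,7,8,9}→3
  placing 0:z first → 3 extensions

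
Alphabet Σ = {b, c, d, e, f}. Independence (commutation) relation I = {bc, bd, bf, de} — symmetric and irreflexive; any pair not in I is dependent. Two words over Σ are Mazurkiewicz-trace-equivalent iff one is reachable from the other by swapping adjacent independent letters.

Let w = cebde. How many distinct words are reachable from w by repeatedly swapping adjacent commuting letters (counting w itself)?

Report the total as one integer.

4

#0=c has no predecessor
#1=e depends on [0:c]
#2=b depends on [1:e]
#3=d depends on [0:c]
#4=e depends on [2:b]
sources: [0:c]
N(rest) = Σ N(rest − s) over sources s of rest; N(one piece) = 1:
  size 1 → [3]=1  [4]=1
  size 2 → [2,4]=1  [3,4]=2
  size 3 → [1,2,4]=1  [2,3,4]=3
  first=0(c) contributes 4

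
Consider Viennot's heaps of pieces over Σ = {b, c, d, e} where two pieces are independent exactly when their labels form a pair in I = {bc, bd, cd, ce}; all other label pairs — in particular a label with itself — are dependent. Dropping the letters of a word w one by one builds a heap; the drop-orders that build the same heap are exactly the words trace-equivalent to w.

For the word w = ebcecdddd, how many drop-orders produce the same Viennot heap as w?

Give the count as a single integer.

0(e) covers ∅
1(b) covers 0:e
2(c) covers ∅
3(e) covers 1:b
4(c) covers 2:c
5(d) covers 3:e
6(d) covers 5:d
7(d) covers 6:d
8(d) covers 7:d
floor of heap: 0:e, 2:c
completions by unplaced set U, small U first (add the entries for U minus each lowest piece of U):
  |U|=1: {4}:1  {8}:1
  |U|=2: {2,4}:1  {4,8}:2  {7,8}:1
  |U|=3: {2,4,8}:3  {4,7,8}:3  {6,7,8}:1
  |U|=4: {2,4,7,8}:6  {4,6,7,8}:4  {5,6,7,8}:1
  |U|=5: {2,4,6,7,8}:10  {3,5,6,7,8}:1  {4,5,6,7,8}:5
  |U|=6: {1,3,5,6,7,8}:1  {2,4,5,6,7,8}:15  {3,4,5,6,7,8}:6
  |U|=7: {0,1,3,5,6,7,8}:1  {1,3,4,5,6,7,8}:7  {2,3,4,5,6,7,8}:21
  start at 0(e): 28
  start at 2(c): 8
sum over floor = 36

36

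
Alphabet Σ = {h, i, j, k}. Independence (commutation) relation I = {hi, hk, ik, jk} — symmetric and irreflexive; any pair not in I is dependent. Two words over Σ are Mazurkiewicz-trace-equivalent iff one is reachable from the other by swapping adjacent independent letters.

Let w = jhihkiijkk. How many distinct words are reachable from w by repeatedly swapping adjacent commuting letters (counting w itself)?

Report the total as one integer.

piece 0:j — minimal
piece 1:h rests on {0:j}
piece 2:i rests on {0:j}
piece 3:h rests on {1:h}
piece 4:k — minimal
piece 5:i rests on {2:i}
piece 6:i rests on {5:i}
piece 7:j rests on {3:h, 6:i}
piece 8:k rests on {4:k}
piece 9:k rests on {8:k}
minimal pieces: {0:j, 4:k}
ways to finish when only these pieces remain (= sum over removing one remaining piece with nothing left below it):
  1 left: {7}→1  {9}→1
  2 left: {3,7}→1  {6,7}→1  {7,9}→2  {8,9}→1
  3 left: {1,3,7}→1  {3,6,7}→2  {3,7,9}→3  {4,8,9}→1  {5,6,7}→1  {6,7,9}→3  {7,8,9}→3
  4 left: {1,3,6,7}→3  {1,3,7,9}→4  {2,5,6,7}→1  {3,5,6,7}→3  {3,6,7,9}→8  {3,7,8,9}→6  {4,7,8,9}→4  {5,6,7,9}→4  {6,7,8,9}→6
  5 left: {1,3,5,6,7}→6  {1,3,6,7,9}→15  {1,3,7,8,9}→10  {2,3,5,6,7}→4  {2,5,6,7,9}→5  {3,4,7,8,9}→10  {3,5,6,7,9}→15  {3,6,7,8,9}→20  {4,6,7,8,9}→10  {5,6,7,8,9}→10
  6 left: {1,2,3,5,6,7}→10  {1,3,4,7,8,9}→20  {1,3,5,6,7,9}→36  {1,3,6,7,8,9}→45  {2,3,5,6,7,9}→24  {2,5,6,7,8,9}→15  {3,4,6,7,8,9}→40  {3,5,6,7,8,9}→45  {4,5,6,7,8,9}→20
  7 left: {0,1,2,3,5,6,7}→10  {1,2,3,5,6,7,9}→70  {1,3,4,6,7,8,9}→105  {1,3,5,6,7,8,9}→126  {2,3,5,6,7,8,9}→84  {2,4,5,6,7,8,9}→35  {3,4,5,6,7,8,9}→105
  8 left: {0,1,2,3,5,6,7,9}→80  {1,2,3,5,6,7,8,9}→280  {1,3,4,5,6,7,8,9}→336  {2,3,4,5,6,7,8,9}→224
  placing 0:j first → 840 extensions
  placing 4:k first → 360 extensions
total linear extensions = 1200

1200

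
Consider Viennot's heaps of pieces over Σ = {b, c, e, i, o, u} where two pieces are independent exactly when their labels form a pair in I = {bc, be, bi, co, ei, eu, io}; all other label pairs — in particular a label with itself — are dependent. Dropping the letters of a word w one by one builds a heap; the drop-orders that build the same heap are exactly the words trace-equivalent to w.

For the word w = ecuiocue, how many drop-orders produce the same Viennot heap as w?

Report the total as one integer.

0(e) covers ∅
1(c) covers 0:e
2(u) covers 1:c
3(i) covers 2:u
4(o) covers 2:u
5(c) covers 3:i
6(u) covers 4:o, 5:c
7(e) covers 4:o, 5:c
floor of heap: 0:e
completions by unplaced set U, small U first (add the entries for U minus each lowest piece of U):
  |U|=1: {6}:1  {7}:1
  |U|=2: {6,7}:2
  |U|=3: {4,6,7}:2  {5,6,7}:2
  |U|=4: {3,5,6,7}:2  {4,5,6,7}:4
  |U|=5: {3,4,5,6,7}:6
  |U|=6: {2,3,4,5,6,7}:6
  start at 0(e): 6

6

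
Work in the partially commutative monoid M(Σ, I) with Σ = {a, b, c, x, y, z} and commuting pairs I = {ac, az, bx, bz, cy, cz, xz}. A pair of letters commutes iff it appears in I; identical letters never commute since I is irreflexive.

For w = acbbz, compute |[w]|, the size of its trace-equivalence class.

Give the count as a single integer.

0(a) covers ∅
1(c) covers ∅
2(b) covers 0:a, 1:c
3(b) covers 2:b
4(z) covers ∅
floor of heap: 0:a, 1:c, 4:z
completions by unplaced set U, small U first (add the entries for U minus each lowest piece of U):
  |U|=1: {3}:1  {4}:1
  |U|=2: {2,3}:1  {3,4}:2
  |U|=3: {0,2,3}:1  {1,2,3}:1  {2,3,4}:3
  start at 0(a): 4
  start at 1(c): 4
  start at 4(z): 2
sum over floor = 10

10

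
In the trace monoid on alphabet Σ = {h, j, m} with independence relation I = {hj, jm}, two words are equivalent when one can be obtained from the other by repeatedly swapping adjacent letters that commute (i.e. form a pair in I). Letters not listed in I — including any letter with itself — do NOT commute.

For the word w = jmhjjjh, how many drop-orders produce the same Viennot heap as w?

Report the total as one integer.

35

piece 0:j — minimal
piece 1:m — minimal
piece 2:h rests on {1:m}
piece 3:j rests on {0:j}
piece 4:j rests on {3:j}
piece 5:j rests on {4:j}
piece 6:h rests on {2:h}
minimal pieces: {0:j, 1:m}
ways to finish when only these pieces remain (= sum over removing one remaining piece with nothing left below it):
  1 left: {5}→1  {6}→1
  2 left: {2,6}→1  {4,5}→1  {5,6}→2
  3 left: {1,2,6}→1  {2,5,6}→3  {3,4,5}→1  {4,5,6}→3
  4 left: {0,3,4,5}→1  {1,2,5,6}→4  {2,4,5,6}→6  {3,4,5,6}→4
  5 left: {0,3,4,5,6}→5  {1,2,4,5,6}→10  {2,3,4,5,6}→10
  placing 0:j first → 20 extensions
  placing 1:m first → 15 extensions
total linear extensions = 35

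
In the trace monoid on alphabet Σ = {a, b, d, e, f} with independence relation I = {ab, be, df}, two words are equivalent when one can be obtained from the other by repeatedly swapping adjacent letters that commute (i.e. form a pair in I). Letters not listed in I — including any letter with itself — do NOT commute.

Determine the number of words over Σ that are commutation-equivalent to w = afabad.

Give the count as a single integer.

drop 0:a onto floor
drop 1:f onto {0:a}
drop 2:a onto {1:f}
drop 3:b onto {1:f}
drop 4:a onto {2:a}
drop 5:d onto {3:b, 4:a}
ground layer = {0:a}
drop-orders for the pieces not yet dropped (sum over which currently-grounded one goes next):
  1 to go: {5} 1
  2 to go: {3,5} 1  {4,5} 1
  3 to go: {2,4,5} 1  {3,4,5} 2
  4 to go: {2,3,4,5} 3
  if 0:a drops first: 3 orders

3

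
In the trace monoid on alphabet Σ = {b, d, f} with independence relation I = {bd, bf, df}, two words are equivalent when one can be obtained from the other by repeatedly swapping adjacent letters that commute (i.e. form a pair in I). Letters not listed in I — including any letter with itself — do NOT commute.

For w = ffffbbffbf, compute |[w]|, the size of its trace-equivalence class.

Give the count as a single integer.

120

piece 0:f — minimal
piece 1:f rests on {0:f}
piece 2:f rests on {1:f}
piece 3:f rests on {2:f}
piece 4:b — minimal
piece 5:b rests on {4:b}
piece 6:f rests on {3:f}
piece 7:f rests on {6:f}
piece 8:b rests on {5:b}
piece 9:f rests on {7:f}
minimal pieces: {0:f, 4:b}
ways to finish when only these pieces remain (= sum over removing one remaining piece with nothing left below it):
  1 left: {8}→1  {9}→1
  2 left: {5,8}→1  {7,9}→1  {8,9}→2
  3 left: {4,5,8}→1  {5,8,9}→3  {6,7,9}→1  {7,8,9}→3
  4 left: {3,6,7,9}→1  {4,5,8,9}→4  {5,7,8,9}→6  {6,7,8,9}→4
  5 left: {2,3,6,7,9}→1  {3,6,7,8,9}→5  {4,5,7,8,9}→10  {5,6,7,8,9}→10
  6 left: {1,2,3,6,7,9}→1  {2,3,6,7,8,9}→6  {3,5,6,7,8,9}→15  {4,5,6,7,8,9}→20
  7 left: {0,1,2,3,6,7,9}→1  {1,2,3,6,7,8,9}→7  {2,3,5,6,7,8,9}→21  {3,4,5,6,7,8,9}→35
  8 left: {0,1,2,3,6,7,8,9}→8  {1,2,3,5,6,7,8,9}→28  {2,3,4,5,6,7,8,9}→56
  placing 0:f first → 84 extensions
  placing 4:b first → 36 extensions
total linear extensions = 120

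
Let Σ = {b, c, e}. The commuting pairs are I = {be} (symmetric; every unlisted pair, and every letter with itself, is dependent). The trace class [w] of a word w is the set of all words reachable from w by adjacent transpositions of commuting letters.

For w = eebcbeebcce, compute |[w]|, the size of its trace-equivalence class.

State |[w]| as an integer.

drop 0:e onto floor
drop 1:e onto {0:e}
drop 2:b onto floor
drop 3:c onto {1:e, 2:b}
drop 4:b onto {3:c}
drop 5:e onto {3:c}
drop 6:e onto {5:e}
drop 7:b onto {4:b}
drop 8:c onto {6:e, 7:b}
drop 9:c onto {8:c}
drop 10:e onto {9:c}
ground layer = {0:e, 2:b}
drop-orders for the pieces not yet dropped (sum over which currently-grounded one goes next):
  1 to go: {10} 1
  2 to go: {9,10} 1
  3 to go: {8,9,10} 1
  4 to go: {6,8,9,10} 1  {7,8,9,10} 1
  5 to go: {4,7,8,9,10} 1  {5,6,8,9,10} 1  {6,7,8,9,10} 2
  6 to go: {4,6,7,8,9,10} 3  {5,6,7,8,9,10} 3
  7 to go: {4,5,6,7,8,9,10} 6
  8 to go: {3,4,5,6,7,8,9,10} 6
  9 to go: {1,3,4,5,6,7,8,9,10} 6  {2,3,4,5,6,7,8,9,10} 6
  if 0:e drops first: 12 orders
  if 2:b drops first: 6 orders
heap linearizations: 18

18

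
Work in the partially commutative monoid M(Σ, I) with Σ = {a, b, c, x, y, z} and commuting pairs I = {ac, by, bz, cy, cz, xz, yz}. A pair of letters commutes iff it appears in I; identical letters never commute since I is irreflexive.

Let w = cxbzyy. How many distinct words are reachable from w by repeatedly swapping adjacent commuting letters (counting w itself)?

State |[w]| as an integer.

#0=c has no predecessor
#1=x depends on [0:c]
#2=b depends on [1:x]
#3=z has no predecessor
#4=y depends on [1:x]
#5=y depends on [4:y]
sources: [0:c, 3:z]
N(rest) = Σ N(rest − s) over sources s of rest; N(one piece) = 1:
  size 1 → [2]=1  [3]=1  [5]=1
  size 2 → [2,3]=2  [2,5]=2  [3,5]=2  [4,5]=1
  size 3 → [2,3,5]=6  [2,4,5]=3  [3,4,5]=3
  size 4 → [1,2,4,5]=3  [2,3,4,5]=12
  first=0(c) contributes 15
  first=3(z) contributes 3
|[w]| = 18

18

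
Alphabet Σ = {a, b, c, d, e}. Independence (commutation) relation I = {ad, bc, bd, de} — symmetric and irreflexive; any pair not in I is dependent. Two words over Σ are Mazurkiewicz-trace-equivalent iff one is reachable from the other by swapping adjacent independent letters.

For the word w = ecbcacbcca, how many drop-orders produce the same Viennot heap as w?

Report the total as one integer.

piece 0:e — minimal
piece 1:c rests on {0:e}
piece 2:b rests on {0:e}
piece 3:c rests on {1:c}
piece 4:a rests on {2:b, 3:c}
piece 5:c rests on {4:a}
piece 6:b rests on {4:a}
piece 7:c rests on {5:c}
piece 8:c rests on {7:c}
piece 9:a rests on {6:b, 8:c}
minimal pieces: {0:e}
ways to finish when only these pieces remain (= sum over removing one remaining piece with nothing left below it):
  1 left: {9}→1
  2 left: {6,9}→1  {8,9}→1
  3 left: {6,8,9}→2  {7,8,9}→1
  4 left: {5,7,8,9}→1  {6,7,8,9}→3
  5 left: {5,6,7,8,9}→4
  6 left: {4,5,6,7,8,9}→4
  7 left: {2,4,5,6,7,8,9}→4  {3,4,5,6,7,8,9}→4
  8 left: {1,3,4,5,6,7,8,9}→4  {2,3,4,5,6,7,8,9}→8
  placing 0:e first → 12 extensions

12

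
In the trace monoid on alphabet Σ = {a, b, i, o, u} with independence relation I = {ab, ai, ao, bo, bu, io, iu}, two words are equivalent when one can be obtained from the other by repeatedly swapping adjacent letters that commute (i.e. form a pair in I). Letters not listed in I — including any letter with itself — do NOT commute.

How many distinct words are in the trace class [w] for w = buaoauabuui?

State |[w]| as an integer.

495

#0=b has no predecessor
#1=u has no predecessor
#2=a depends on [1:u]
#3=o depends on [1:u]
#4=a depends on [2:a]
#5=u depends on [3:o, 4:a]
#6=a depends on [5:u]
#7=b depends on [0:b]
#8=u depends on [6:a]
#9=u depends on [8:u]
#10=i depends on [7:b]
sources: [0:b, 1:u]
N(rest) = Σ N(rest − s) over sources s of rest; N(one piece) = 1:
  size 1 → [9]=1  [10]=1
  size 2 → [7,10]=1  [8,9]=1  [9,10]=2
  size 3 → [0,7,10]=1  [6,8,9]=1  [7,9,10]=3  [8,9,10]=3
  size 4 → [0,7,9,10]=4  [5,6,8,9]=1  [6,8,9,10]=4  [7,8,9,10]=6
  size 5 → [0,7,8,9,10]=10  [3,5,6,8,9]=1  [4,5,6,8,9]=1  [5,6,8,9,10]=5  [6,7,8,9,10]=10
  size 6 → [0,6,7,8,9,10]=20  [2,4,5,6,8,9]=1  [3,4,5,6,8,9]=2  [3,5,6,8,9,10]=6  [4,5,6,8,9,10]=6  [5,6,7,8,9,10]=15
  size 7 → [0,5,6,7,8,9,10]=35  [2,3,4,5,6,8,9]=3  [2,4,5,6,8,9,10]=7  [3,4,5,6,8,9,10]=14  [3,5,6,7,8,9,10]=21  [4,5,6,7,8,9,10]=21
  size 8 → [0,3,5,6,7,8,9,10]=56  [0,4,5,6,7,8,9,10]=56  [1,2,3,4,5,6,8,9]=3  [2,3,4,5,6,8,9,10]=24  [2,4,5,6,7,8,9,10]=28  [3,4,5,6,7,8,9,10]=56
  size 9 → [0,2,4,5,6,7,8,9,10]=84  [0,3,4,5,6,7,8,9,10]=168  [1,2,3,4,5,6,8,9,10]=27  [2,3,4,5,6,7,8,9,10]=108
  first=0(b) contributes 135
  first=1(u) contributes 360
|[w]| = 495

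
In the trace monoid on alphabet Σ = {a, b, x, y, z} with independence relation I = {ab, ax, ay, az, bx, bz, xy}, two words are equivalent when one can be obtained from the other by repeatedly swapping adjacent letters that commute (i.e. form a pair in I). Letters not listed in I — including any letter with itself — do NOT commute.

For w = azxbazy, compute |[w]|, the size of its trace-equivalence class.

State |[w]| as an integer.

84

0(a) covers ∅
1(z) covers ∅
2(x) covers 1:z
3(b) covers ∅
4(a) covers 0:a
5(z) covers 2:x
6(y) covers 3:b, 5:z
floor of heap: 0:a, 1:z, 3:b
completions by unplaced set U, small U first (add the entries for U minus each lowest piece of U):
  |U|=1: {4}:1  {6}:1
  |U|=2: {0,4}:1  {3,6}:1  {4,6}:2  {5,6}:1
  |U|=3: {0,4,6}:3  {2,5,6}:1  {3,4,6}:3  {3,5,6}:2  {4,5,6}:3
  |U|=4: {0,3,4,6}:6  {0,4,5,6}:6  {1,2,5,6}:1  {2,3,5,6}:3  {2,4,5,6}:4  {3,4,5,6}:8
  |U|=5: {0,2,4,5,6}:10  {0,3,4,5,6}:20  {1,2,3,5,6}:4  {1,2,4,5,6}:5  {2,3,4,5,6}:15
  start at 0(a): 24
  start at 1(z): 45
  start at 3(b): 15
sum over floor = 84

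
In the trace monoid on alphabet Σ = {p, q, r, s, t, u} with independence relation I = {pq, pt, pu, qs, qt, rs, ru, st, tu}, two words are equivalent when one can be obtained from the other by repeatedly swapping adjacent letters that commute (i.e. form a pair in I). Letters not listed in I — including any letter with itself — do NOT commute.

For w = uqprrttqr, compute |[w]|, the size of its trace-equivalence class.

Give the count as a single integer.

#0=u has no predecessor
#1=q depends on [0:u]
#2=p has no predecessor
#3=r depends on [1:q, 2:p]
#4=r depends on [3:r]
#5=t depends on [4:r]
#6=t depends on [5:t]
#7=q depends on [4:r]
#8=r depends on [6:t, 7:q]
sources: [0:u, 2:p]
N(rest) = Σ N(rest − s) over sources s of rest; N(one piece) = 1:
  size 1 → [8]=1
  size 2 → [6,8]=1  [7,8]=1
  size 3 → [5,6,8]=1  [6,7,8]=2
  size 4 → [5,6,7,8]=3
  size 5 → [4,5,6,7,8]=3
  size 6 → [3,4,5,6,7,8]=3
  size 7 → [1,3,4,5,6,7,8]=3  [2,3,4,5,6,7,8]=3
  first=0(u) contributes 6
  first=2(p) contributes 3
|[w]| = 9

9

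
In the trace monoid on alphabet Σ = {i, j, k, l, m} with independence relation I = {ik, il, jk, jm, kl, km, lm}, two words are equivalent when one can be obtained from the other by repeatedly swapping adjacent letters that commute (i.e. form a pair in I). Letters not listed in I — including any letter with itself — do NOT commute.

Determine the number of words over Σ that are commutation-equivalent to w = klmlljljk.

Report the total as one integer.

252

#0=k has no predecessor
#1=l has no predecessor
#2=m has no predecessor
#3=l depends on [1:l]
#4=l depends on [3:l]
#5=j depends on [4:l]
#6=l depends on [5:j]
#7=j depends on [6:l]
#8=k depends on [0:k]
sources: [0:k, 1:l, 2:m]
N(rest) = Σ N(rest − s) over sources s of rest; N(one piece) = 1:
  size 1 → [2]=1  [7]=1  [8]=1
  size 2 → [0,8]=1  [2,7]=2  [2,8]=2  [6,7]=1  [7,8]=2
  size 3 → [0,2,8]=3  [0,7,8]=3  [2,6,7]=3  [2,7,8]=6  [5,6,7]=1  [6,7,8]=3
  size 4 → [0,2,7,8]=12  [0,6,7,8]=6  [2,5,6,7]=4  [2,6,7,8]=12  [4,5,6,7]=1  [5,6,7,8]=4
  size 5 → [0,2,6,7,8]=30  [0,5,6,7,8]=10  [2,4,5,6,7]=5  [2,5,6,7,8]=20  [3,4,5,6,7]=1  [4,5,6,7,8]=5
  size 6 → [0,2,5,6,7,8]=60  [0,4,5,6,7,8]=15  [1,3,4,5,6,7]=1  [2,3,4,5,6,7]=6  [2,4,5,6,7,8]=30  [3,4,5,6,7,8]=6
  size 7 → [0,2,4,5,6,7,8]=105  [0,3,4,5,6,7,8]=21  [1,2,3,4,5,6,7]=7  [1,3,4,5,6,7,8]=7  [2,3,4,5,6,7,8]=42
  first=0(k) contributes 56
  first=1(l) contributes 168
  first=2(m) contributes 28
|[w]| = 252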